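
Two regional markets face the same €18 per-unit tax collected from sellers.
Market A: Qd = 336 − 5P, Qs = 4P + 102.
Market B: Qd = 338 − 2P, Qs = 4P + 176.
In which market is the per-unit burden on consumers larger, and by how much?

Market A: pre-tax P* = €26, Q* = 206; post-tax Q = 166; per-unit burden on consumers = €8.
Market B: pre-tax P* = €27, Q* = 284; post-tax Q = 260; per-unit burden on consumers = €12.
Difference: €8 vs €12 → market B is larger by €4.

Market B, by €4.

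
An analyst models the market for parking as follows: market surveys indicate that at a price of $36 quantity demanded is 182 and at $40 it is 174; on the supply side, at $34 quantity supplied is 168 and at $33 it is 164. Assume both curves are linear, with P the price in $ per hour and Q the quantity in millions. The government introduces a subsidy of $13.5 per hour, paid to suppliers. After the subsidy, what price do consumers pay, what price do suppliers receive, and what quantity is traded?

Demand slope: (174 − 182)/(40 − 36) = -2, so Qd = 254 − 2P.
Supply slope: (164 − 168)/(33 − 34) = 4, so Qs = 4P + 32.
Without the subsidy, 254 − 2P = 4P + 32 gives 6P = 222, so P* = $37 and Q* = 180.
With a per-unit subsidy paid to suppliers, each receives P + 13.5 per unit sold, so supply becomes Qs = 4(P + 13.5) + 32.
New equilibrium: consumers pay $28, suppliers receive $41.5, Q = 198. (Wedge: Pb − Ps = −13.5.)

Consumers pay $28; suppliers receive $41.5; quantity = 198.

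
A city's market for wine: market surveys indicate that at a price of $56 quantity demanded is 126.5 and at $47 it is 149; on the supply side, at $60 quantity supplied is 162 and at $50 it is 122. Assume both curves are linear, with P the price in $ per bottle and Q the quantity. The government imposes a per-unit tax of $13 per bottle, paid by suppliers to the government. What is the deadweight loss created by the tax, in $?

Demand slope: (149 − 126.5)/(47 − 56) = -2.5, so Qd = 266.5 − 2.5P.
Supply slope: (122 − 162)/(50 − 60) = 4, so Qs = 4P − 78.
Without the tax, 266.5 − 2.5P = 4P − 78 gives 6.5P = 344.5, so P* = $53 and Q* = 134.
With the tax collected from suppliers, supply shifts: Qs = 4(P − 13) − 78.
New equilibrium: consumers pay $61, suppliers receive $48, Q = 114. (Wedge: Pb − Ps = 13.)
Quantity falls by |ΔQ| = |134 − 114| = 20.
DWL = ½ · t · |ΔQ| = ½ · 13 · 20 = $130.

Deadweight loss = $130.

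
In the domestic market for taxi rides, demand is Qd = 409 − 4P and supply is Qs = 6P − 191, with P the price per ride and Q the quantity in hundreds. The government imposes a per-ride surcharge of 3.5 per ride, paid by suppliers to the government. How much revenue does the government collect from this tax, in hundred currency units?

Before the tax: set 409 − 4P = 6P − 191 → P* = 60, Q* = 169.
With the tax collected from suppliers, supply shifts: Qs = 6(P − 3.5) − 191.
New equilibrium: buyers pay 62.1, suppliers receive 58.6, Q = 160.6. (Wedge: Pb − Ps = 3.5.)
Revenue = t · Q = 3.5 · 160.6 = 562.1.

Tax revenue = 562.1 hundred.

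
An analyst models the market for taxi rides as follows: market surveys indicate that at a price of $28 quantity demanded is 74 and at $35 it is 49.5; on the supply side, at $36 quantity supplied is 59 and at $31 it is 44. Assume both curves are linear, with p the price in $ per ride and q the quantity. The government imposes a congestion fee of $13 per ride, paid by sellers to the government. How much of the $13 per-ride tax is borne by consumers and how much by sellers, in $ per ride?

Consumers bear $6 per ride; sellers bear $7 per ride.

Demand slope: (49.5 − 74)/(35 − 28) = -3.5, so qd = 172 − 3.5p.
Supply slope: (44 − 59)/(31 − 36) = 3, so qs = 3p − 49.
Before the tax: set 172 − 3.5p = 3p − 49 → p* = $34, q* = 53.
With the tax collected from sellers, supply shifts: qs = 3(p − 13) − 49.
New equilibrium: consumers pay $40, sellers receive $27, q = 32. (Wedge: pb − ps = 13.)
Burden on consumers: $6; on sellers: $7. (They sum to $13.)
The less price-elastic side of the market bears the larger share of a per-unit tax.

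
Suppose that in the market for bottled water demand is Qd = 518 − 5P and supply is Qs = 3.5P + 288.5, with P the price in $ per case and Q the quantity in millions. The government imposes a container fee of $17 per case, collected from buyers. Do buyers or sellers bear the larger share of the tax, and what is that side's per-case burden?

Sellers bear the larger share: $10 per case.

Before the tax: set 518 − 5P = 3.5P + 288.5 → P* = $27, Q* = 383.
With the tax collected from buyers, demand (in seller-price terms) shifts: Qd = 518 − 5(P + 17).
Solving gives Q = 348 with buyers paying $34 and sellers receiving $17 (the $17 wedge).
Per-case burden: buyers $7, sellers $10.
Sellers take the larger share because supply is less price-elastic here (demand slope 5 vs supply slope 3.5).
The less price-elastic side of the market bears the larger share of a per-unit tax.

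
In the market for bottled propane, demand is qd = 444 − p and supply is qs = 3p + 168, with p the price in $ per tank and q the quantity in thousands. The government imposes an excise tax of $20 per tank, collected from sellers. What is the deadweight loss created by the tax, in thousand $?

Deadweight loss = $150 thousand.

Before the tax: set 444 − p = 3p + 168 → p* = $69, q* = 375.
With the tax collected from sellers, supply shifts: qs = 3(p − 20) + 168.
Solving gives q = 360 with consumers paying $84 and sellers receiving $64 (the $20 wedge).
Quantity falls by |ΔQ| = |375 − 360| = 15.
DWL = ½ · t · |ΔQ| = ½ · 20 · 15 = $150.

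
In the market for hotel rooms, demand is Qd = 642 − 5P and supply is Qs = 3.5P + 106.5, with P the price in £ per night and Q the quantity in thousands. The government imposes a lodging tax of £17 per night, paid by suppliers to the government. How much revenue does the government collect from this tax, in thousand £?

Tax revenue = £4964 thousand.

Without the tax, 642 − 5P = 3.5P + 106.5 gives 8.5P = 535.5, so P* = £63 and Q* = 327.
With the tax collected from suppliers, supply shifts: Qs = 3.5(P − 17) + 106.5.
New equilibrium: buyers pay £70, suppliers receive £53, Q = 292. (Wedge: Pb − Ps = 17.)
Revenue = t · Q = 17 · 292 = £4964.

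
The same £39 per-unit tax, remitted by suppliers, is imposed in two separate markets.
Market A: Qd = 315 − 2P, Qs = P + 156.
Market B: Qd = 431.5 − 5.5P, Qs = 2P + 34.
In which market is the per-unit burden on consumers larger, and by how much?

Market A: pre-tax P* = £53, Q* = 209; post-tax Q = 183; per-unit burden on consumers = £13.
Market B: pre-tax P* = £53, Q* = 140; post-tax Q = 82.8; per-unit burden on consumers = £10.4.
Difference: £13 vs £10.4 → market A is larger by £2.6.

Market A, by £2.6.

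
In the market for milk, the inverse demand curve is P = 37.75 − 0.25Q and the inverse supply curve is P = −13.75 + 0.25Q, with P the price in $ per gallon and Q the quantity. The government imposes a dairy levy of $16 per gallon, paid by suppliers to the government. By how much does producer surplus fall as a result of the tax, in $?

Rewrite in direct form: Qd = 151 − 4P and Qs = 4P + 55.
Without the tax, 151 − 4P = 4P + 55 gives 8P = 96, so P* = $12 and Q* = 103.
With the tax collected from suppliers, supply shifts: Qs = 4(P − 16) + 55.
Solving gives Q = 71 with buyers paying $20 and suppliers receiving $4 (the $16 wedge).
ΔPS is the trapezoid between Q = 71 and Q = 103 of height $8: ½ · (103 + 71) · 8 = $696.

Producer surplus falls by $696.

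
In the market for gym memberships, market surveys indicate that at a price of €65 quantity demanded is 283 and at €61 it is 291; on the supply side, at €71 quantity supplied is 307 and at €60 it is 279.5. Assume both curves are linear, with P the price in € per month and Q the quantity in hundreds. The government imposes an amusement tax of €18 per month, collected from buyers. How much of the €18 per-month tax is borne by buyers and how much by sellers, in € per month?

Demand slope: (291 − 283)/(61 − 65) = -2, so Qd = 413 − 2P.
Supply slope: (279.5 − 307)/(60 − 71) = 2.5, so Qs = 2.5P + 129.5.
Before the tax: set 413 − 2P = 2.5P + 129.5 → P* = €63, Q* = 287.
With the tax collected from buyers, demand (in seller-price terms) shifts: Qd = 413 − 2(P + 18).
New equilibrium: buyers pay €73, sellers receive €55, Q = 267. (Wedge: Pb − Ps = 18.)
Burden on buyers: €10; on sellers: €8. (They sum to €18.)

Buyers bear €10 per month; sellers bear €8 per month.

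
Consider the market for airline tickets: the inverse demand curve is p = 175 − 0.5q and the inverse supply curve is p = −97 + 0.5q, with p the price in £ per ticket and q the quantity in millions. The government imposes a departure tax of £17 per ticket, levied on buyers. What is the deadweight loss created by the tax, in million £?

Inverting to q(p) form: qd = 350 − 2p; qs = 2p + 194.
Without the tax, 350 − 2p = 2p + 194 gives 4p = 156, so p* = £39 and q* = 272.
With the tax collected from buyers, demand (in seller-price terms) shifts: qd = 350 − 2(p + 17).
Solving gives q = 255 with buyers paying £47.5 and sellers receiving £30.5 (the £17 wedge).
Quantity falls by |ΔQ| = |272 − 255| = 17.
DWL = ½ · t · |ΔQ| = ½ · 17 · 17 = £144.5.

Deadweight loss = £144.5 million.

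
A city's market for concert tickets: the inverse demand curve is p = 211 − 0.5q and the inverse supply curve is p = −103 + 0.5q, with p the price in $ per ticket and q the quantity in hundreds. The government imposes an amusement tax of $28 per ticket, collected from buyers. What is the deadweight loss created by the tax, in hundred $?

Rewrite in direct form: qd = 422 − 2p and qs = 2p + 206.
Without the tax, 422 − 2p = 2p + 206 gives 4p = 216, so p* = $54 and q* = 314.
With the tax collected from buyers, demand (in seller-price terms) shifts: qd = 422 − 2(p + 28).
Solving gives q = 286 with buyers paying $68 and producers receiving $40 (the $28 wedge).
Quantity falls by |ΔQ| = |314 − 286| = 28.
DWL = ½ · t · |ΔQ| = ½ · 28 · 28 = $392.

Deadweight loss = $392 hundred.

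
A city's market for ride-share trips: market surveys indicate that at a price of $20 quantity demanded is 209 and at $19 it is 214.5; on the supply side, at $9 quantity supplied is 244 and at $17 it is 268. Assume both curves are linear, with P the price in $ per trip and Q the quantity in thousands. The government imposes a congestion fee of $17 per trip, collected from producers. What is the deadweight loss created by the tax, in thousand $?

Demand slope: (214.5 − 209)/(19 − 20) = -5.5, so Qd = 319 − 5.5P.
Supply slope: (268 − 244)/(17 − 9) = 3, so Qs = 3P + 217.
Without the tax, 319 − 5.5P = 3P + 217 gives 8.5P = 102, so P* = $12 and Q* = 253.
With the tax collected from producers, supply shifts: Qs = 3(P − 17) + 217.
New equilibrium: consumers pay $18, producers receive $1, Q = 220. (Wedge: Pb − Ps = 17.)
Quantity falls by |ΔQ| = |253 − 220| = 33.
DWL = ½ · t · |ΔQ| = ½ · 17 · 33 = $280.5.

Deadweight loss = $280.5 thousand.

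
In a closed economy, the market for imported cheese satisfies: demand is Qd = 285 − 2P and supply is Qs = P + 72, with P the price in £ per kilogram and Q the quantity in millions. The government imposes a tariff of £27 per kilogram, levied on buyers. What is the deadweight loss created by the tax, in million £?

Before the tax: set 285 − 2P = P + 72 → P* = £71, Q* = 143.
With the tax collected from buyers, demand (in seller-price terms) shifts: Qd = 285 − 2(P + 27).
Solving gives Q = 125 with buyers paying £80 and sellers receiving £53 (the £27 wedge).
Quantity falls by |ΔQ| = |143 − 125| = 18.
DWL = ½ · t · |ΔQ| = ½ · 27 · 18 = £243.

Deadweight loss = £243 million.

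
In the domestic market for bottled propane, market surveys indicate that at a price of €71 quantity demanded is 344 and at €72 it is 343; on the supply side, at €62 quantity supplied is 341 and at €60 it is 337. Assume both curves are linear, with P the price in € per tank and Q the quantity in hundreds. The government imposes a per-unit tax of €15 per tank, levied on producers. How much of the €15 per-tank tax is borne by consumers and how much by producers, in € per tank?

Consumers bear €10 per tank; producers bear €5 per tank.

Demand slope: (343 − 344)/(72 − 71) = -1, so Qd = 415 − P.
Supply slope: (337 − 341)/(60 − 62) = 2, so Qs = 2P + 217.
Without the tax, 415 − P = 2P + 217 gives 3P = 198, so P* = €66 and Q* = 349.
With the tax collected from producers, supply shifts: Qs = 2(P − 15) + 217.
New equilibrium: consumers pay €76, producers receive €61, Q = 339. (Wedge: Pb − Ps = 15.)
Burden on consumers: €10; on producers: €5. (They sum to €15.)
The less price-elastic side of the market bears the larger share of a per-unit tax.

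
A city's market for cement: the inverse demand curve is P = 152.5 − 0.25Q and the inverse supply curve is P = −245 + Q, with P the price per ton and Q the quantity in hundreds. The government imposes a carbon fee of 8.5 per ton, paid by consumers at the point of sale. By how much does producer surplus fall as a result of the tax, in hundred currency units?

Producer surplus falls by 2139.28 hundred.

Rewrite in direct form: Qd = 610 − 4P and Qs = P + 245.
Before the tax: set 610 − 4P = P + 245 → P* = 73, Q* = 318.
With the tax collected from consumers, demand (in seller-price terms) shifts: Qd = 610 − 4(P + 8.5).
New equilibrium: consumers pay 74.7, sellers receive 66.2, Q = 311.2. (Wedge: Pb − Ps = 8.5.)
ΔPS is the trapezoid between Q = 311.2 and Q = 318 of height 6.8: ½ · (318 + 311.2) · 6.8 = 2139.28.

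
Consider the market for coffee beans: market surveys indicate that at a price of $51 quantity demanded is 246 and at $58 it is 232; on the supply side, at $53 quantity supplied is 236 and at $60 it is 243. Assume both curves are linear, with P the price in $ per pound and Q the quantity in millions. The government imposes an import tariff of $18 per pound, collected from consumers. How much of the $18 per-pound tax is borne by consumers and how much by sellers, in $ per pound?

Demand slope: (232 − 246)/(58 − 51) = -2, so Qd = 348 − 2P.
Supply slope: (243 − 236)/(60 − 53) = 1, so Qs = P + 183.
Before the tax: set 348 − 2P = P + 183 → P* = $55, Q* = 238.
With the tax collected from consumers, demand (in seller-price terms) shifts: Qd = 348 − 2(P + 18).
New equilibrium: consumers pay $61, sellers receive $43, Q = 226. (Wedge: Pb − Ps = 18.)
Burden on consumers: $6; on sellers: $12. (They sum to $18.)

Consumers bear $6 per pound; sellers bear $12 per pound.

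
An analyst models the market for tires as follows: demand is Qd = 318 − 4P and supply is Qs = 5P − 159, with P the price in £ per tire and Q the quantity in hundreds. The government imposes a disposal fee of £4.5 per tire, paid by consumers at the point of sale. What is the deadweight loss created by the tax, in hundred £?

Deadweight loss = £22.5 hundred.

Before the tax: set 318 − 4P = 5P − 159 → P* = £53, Q* = 106.
With the tax collected from consumers, demand (in seller-price terms) shifts: Qd = 318 − 4(P + 4.5).
New equilibrium: consumers pay £55.5, sellers receive £51, Q = 96. (Wedge: Pb − Ps = 4.5.)
Quantity falls by |ΔQ| = |106 − 96| = 10.
DWL = ½ · t · |ΔQ| = ½ · 4.5 · 10 = £22.5.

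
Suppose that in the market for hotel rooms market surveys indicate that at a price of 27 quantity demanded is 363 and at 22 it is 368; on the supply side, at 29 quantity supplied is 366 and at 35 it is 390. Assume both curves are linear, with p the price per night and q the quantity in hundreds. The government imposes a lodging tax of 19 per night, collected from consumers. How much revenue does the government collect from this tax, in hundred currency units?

Demand slope: (368 − 363)/(22 − 27) = -1, so qd = 390 − p.
Supply slope: (390 − 366)/(35 − 29) = 4, so qs = 4p + 250.
Without the tax, 390 − p = 4p + 250 gives 5p = 140, so p* = 28 and q* = 362.
With the tax collected from consumers, demand (in seller-price terms) shifts: qd = 390 − (p + 19).
Solving gives q = 346.8 with consumers paying 43.2 and producers receiving 24.2 (the 19 wedge).
Revenue = t · Q = 19 · 346.8 = 6589.2.

Tax revenue = 6589.2 hundred.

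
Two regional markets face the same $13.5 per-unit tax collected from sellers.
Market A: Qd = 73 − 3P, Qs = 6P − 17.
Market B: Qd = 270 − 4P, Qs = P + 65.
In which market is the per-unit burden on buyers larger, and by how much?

Market A: pre-tax P* = $10, Q* = 43; post-tax Q = 16; per-unit burden on buyers = $9.
Market B: pre-tax P* = $41, Q* = 106; post-tax Q = 95.2; per-unit burden on buyers = $2.7.
Difference: $9 vs $2.7 → market A is larger by $6.3.

Market A, by $6.3.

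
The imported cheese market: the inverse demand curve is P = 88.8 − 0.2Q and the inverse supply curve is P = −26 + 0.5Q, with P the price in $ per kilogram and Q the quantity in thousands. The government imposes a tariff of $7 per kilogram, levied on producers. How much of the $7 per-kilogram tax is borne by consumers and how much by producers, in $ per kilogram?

Rewrite in direct form: Qd = 444 − 5P and Qs = 2P + 52.
Before the tax: set 444 − 5P = 2P + 52 → P* = $56, Q* = 164.
With the tax collected from producers, supply shifts: Qs = 2(P − 7) + 52.
Solving gives Q = 154 with consumers paying $58 and producers receiving $51 (the $7 wedge).
Burden on consumers: $2; on producers: $5. (They sum to $7.)
The less price-elastic side of the market bears the larger share of a per-unit tax.

Consumers bear $2 per kilogram; producers bear $5 per kilogram.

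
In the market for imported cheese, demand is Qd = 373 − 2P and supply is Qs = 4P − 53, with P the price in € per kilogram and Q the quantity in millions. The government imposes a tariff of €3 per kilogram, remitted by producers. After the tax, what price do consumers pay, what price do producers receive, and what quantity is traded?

Consumers pay €73; producers receive €70; quantity = 227.

Without the tax, 373 − 2P = 4P − 53 gives 6P = 426, so P* = €71 and Q* = 231.
With the tax collected from producers, supply shifts: Qs = 4(P − 3) − 53.
Solving gives Q = 227 with consumers paying €73 and producers receiving €70 (the €3 wedge).
The less price-elastic side of the market bears the larger share of a per-unit tax.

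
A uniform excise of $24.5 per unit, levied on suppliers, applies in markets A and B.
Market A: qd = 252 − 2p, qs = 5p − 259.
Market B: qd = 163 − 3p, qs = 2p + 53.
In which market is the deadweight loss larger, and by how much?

Market A, by $68.6.

Market A: pre-tax p* = $73, q* = 106; post-tax q = 71; deadweight loss = $428.75.
Market B: pre-tax p* = $22, q* = 97; post-tax q = 67.6; deadweight loss = $360.15.
Difference: $428.75 vs $360.15 → market A is larger by $68.6.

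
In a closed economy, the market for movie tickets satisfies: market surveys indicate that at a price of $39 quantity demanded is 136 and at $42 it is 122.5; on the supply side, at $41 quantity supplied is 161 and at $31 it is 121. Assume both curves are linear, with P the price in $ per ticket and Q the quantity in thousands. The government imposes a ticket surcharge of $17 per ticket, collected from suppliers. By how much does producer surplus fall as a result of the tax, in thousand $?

Demand slope: (122.5 − 136)/(42 − 39) = -4.5, so Qd = 311.5 − 4.5P.
Supply slope: (121 − 161)/(31 − 41) = 4, so Qs = 4P − 3.
Before the tax: set 311.5 − 4.5P = 4P − 3 → P* = $37, Q* = 145.
With the tax collected from suppliers, supply shifts: Qs = 4(P − 17) − 3.
New equilibrium: consumers pay $45, suppliers receive $28, Q = 109. (Wedge: Pb − Ps = 17.)
ΔPS is the trapezoid between Q = 109 and Q = 145 of height $9: ½ · (145 + 109) · 9 = $1143.

Producer surplus falls by $1143 thousand.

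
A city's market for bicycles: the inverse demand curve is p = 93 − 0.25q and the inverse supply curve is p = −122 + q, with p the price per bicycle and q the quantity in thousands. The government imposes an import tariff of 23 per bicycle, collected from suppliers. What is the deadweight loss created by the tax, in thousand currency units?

Deadweight loss = 211.6 thousand.

Rewrite in direct form: qd = 372 − 4p and qs = p + 122.
Before the tax: set 372 − 4p = p + 122 → p* = 50, q* = 172.
With the tax collected from suppliers, supply shifts: qs = (p − 23) + 122.
New equilibrium: buyers pay 54.6, suppliers receive 31.6, q = 153.6. (Wedge: pb − ps = 23.)
Quantity falls by |ΔQ| = |172 − 153.6| = 18.4.
DWL = ½ · t · |ΔQ| = ½ · 23 · 18.4 = 211.6.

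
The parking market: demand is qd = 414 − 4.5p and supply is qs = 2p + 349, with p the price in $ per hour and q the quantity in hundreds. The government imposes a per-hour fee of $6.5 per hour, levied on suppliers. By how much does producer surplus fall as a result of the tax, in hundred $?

Producer surplus falls by $1640.25 hundred.

Before the tax: set 414 − 4.5p = 2p + 349 → p* = $10, q* = 369.
With the tax collected from suppliers, supply shifts: qs = 2(p − 6.5) + 349.
New equilibrium: consumers pay $12, suppliers receive $5.5, q = 360. (Wedge: pb − ps = 6.5.)
ΔPS is the trapezoid between Q = 360 and Q = 369 of height $4.5: ½ · (369 + 360) · 4.5 = $1640.25.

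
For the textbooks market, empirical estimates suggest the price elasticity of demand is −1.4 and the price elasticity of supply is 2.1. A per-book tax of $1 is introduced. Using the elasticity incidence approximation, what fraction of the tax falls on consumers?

Consumers' share ≈ 0.6.

Incidence ratio: consumers' share ≈ εs / (εs + |εd|) = 2.1 / (2.1 + 1.4) = 0.6.
Supply is the more elastic side, so consumers bear the larger share.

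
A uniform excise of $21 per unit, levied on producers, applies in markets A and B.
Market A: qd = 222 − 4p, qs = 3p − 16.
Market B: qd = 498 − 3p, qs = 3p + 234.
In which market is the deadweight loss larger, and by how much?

Market A, by $47.25.

Market A: pre-tax p* = $34, q* = 86; post-tax q = 50; deadweight loss = $378.
Market B: pre-tax p* = $44, q* = 366; post-tax q = 334.5; deadweight loss = $330.75.
Difference: $378 vs $330.75 → market A is larger by $47.25.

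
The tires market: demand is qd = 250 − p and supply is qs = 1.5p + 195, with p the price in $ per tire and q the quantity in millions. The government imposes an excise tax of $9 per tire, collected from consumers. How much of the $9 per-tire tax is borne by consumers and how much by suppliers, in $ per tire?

Before the tax: set 250 − p = 1.5p + 195 → p* = $22, q* = 228.
With the tax collected from consumers, demand (in seller-price terms) shifts: qd = 250 − (p + 9).
New equilibrium: consumers pay $27.4, suppliers receive $18.4, q = 222.6. (Wedge: pb − ps = 9.)
Burden on consumers: $5.4; on suppliers: $3.6. (They sum to $9.)
The less price-elastic side of the market bears the larger share of a per-unit tax.

Consumers bear $5.4 per tire; suppliers bear $3.6 per tire.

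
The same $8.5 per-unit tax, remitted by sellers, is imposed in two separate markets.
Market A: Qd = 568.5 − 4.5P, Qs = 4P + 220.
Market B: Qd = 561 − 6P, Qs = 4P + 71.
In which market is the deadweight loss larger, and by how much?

Market A: pre-tax P* = $41, Q* = 384; post-tax Q = 366; deadweight loss = $76.5.
Market B: pre-tax P* = $49, Q* = 267; post-tax Q = 246.6; deadweight loss = $86.7.
Difference: $76.5 vs $86.7 → market B is larger by $10.2.

Market B, by $10.2.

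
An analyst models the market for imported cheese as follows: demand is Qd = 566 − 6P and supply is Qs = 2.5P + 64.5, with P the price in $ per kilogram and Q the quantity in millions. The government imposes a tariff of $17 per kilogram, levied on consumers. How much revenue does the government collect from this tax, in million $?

Tax revenue = $3094 million.

Before the tax: set 566 − 6P = 2.5P + 64.5 → P* = $59, Q* = 212.
With the tax collected from consumers, demand (in seller-price terms) shifts: Qd = 566 − 6(P + 17).
Solving gives Q = 182 with consumers paying $64 and sellers receiving $47 (the $17 wedge).
Revenue = t · Q = 17 · 182 = $3094.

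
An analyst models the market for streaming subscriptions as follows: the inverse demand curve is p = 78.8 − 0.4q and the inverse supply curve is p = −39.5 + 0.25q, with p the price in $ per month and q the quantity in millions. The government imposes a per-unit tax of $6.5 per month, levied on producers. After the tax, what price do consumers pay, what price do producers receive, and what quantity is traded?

Inverting to q(p) form: qd = 197 − 2.5p; qs = 4p + 158.
Before the tax: set 197 − 2.5p = 4p + 158 → p* = $6, q* = 182.
With the tax collected from producers, supply shifts: qs = 4(p − 6.5) + 158.
Solving gives q = 172 with consumers paying $10 and producers receiving $3.5 (the $6.5 wedge).
The less price-elastic side of the market bears the larger share of a per-unit tax.

Consumers pay $10; producers receive $3.5; quantity = 172.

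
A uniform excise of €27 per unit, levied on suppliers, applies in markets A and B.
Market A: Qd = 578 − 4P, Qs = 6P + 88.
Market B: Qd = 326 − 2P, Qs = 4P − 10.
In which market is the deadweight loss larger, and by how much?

Market A, by €388.8.

Market A: pre-tax P* = €49, Q* = 382; post-tax Q = 317.2; deadweight loss = €874.8.
Market B: pre-tax P* = €56, Q* = 214; post-tax Q = 178; deadweight loss = €486.
Difference: €874.8 vs €486 → market A is larger by €388.8.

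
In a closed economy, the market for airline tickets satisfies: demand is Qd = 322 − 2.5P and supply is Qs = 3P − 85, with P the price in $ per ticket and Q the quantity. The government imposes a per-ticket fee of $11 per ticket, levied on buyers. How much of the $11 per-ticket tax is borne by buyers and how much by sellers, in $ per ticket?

Without the tax, 322 − 2.5P = 3P − 85 gives 5.5P = 407, so P* = $74 and Q* = 137.
With the tax collected from buyers, demand (in seller-price terms) shifts: Qd = 322 − 2.5(P + 11).
Solving gives Q = 122 with buyers paying $80 and sellers receiving $69 (the $11 wedge).
Burden on buyers: $6; on sellers: $5. (They sum to $11.)

Buyers bear $6 per ticket; sellers bear $5 per ticket.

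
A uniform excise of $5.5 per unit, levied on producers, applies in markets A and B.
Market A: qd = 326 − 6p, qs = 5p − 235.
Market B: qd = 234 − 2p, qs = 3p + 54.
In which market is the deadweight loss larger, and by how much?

Market A, by $23.1.

Market A: pre-tax p* = $51, q* = 20; post-tax q = 5; deadweight loss = $41.25.
Market B: pre-tax p* = $36, q* = 162; post-tax q = 155.4; deadweight loss = $18.15.
Difference: $41.25 vs $18.15 → market A is larger by $23.1.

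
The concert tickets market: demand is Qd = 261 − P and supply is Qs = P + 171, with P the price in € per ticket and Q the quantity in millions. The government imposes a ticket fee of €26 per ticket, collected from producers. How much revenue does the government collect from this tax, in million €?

Tax revenue = €5278 million.

Before the tax: set 261 − P = P + 171 → P* = €45, Q* = 216.
With the tax collected from producers, supply shifts: Qs = (P − 26) + 171.
New equilibrium: buyers pay €58, producers receive €32, Q = 203. (Wedge: Pb − Ps = 26.)
Revenue = t · Q = 26 · 203 = €5278.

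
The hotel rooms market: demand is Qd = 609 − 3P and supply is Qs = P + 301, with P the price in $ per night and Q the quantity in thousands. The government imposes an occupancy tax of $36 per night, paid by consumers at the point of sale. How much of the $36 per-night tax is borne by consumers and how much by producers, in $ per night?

Before the tax: set 609 − 3P = P + 301 → P* = $77, Q* = 378.
With the tax collected from consumers, demand (in seller-price terms) shifts: Qd = 609 − 3(P + 36).
Solving gives Q = 351 with consumers paying $86 and producers receiving $50 (the $36 wedge).
Burden on consumers: $9; on producers: $27. (They sum to $36.)
The less price-elastic side of the market bears the larger share of a per-unit tax.

Consumers bear $9 per night; producers bear $27 per night.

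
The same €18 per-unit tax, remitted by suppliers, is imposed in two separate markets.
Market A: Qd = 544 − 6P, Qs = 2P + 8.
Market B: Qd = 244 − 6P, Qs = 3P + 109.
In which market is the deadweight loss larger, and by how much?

Market A: pre-tax P* = €67, Q* = 142; post-tax Q = 115; deadweight loss = €243.
Market B: pre-tax P* = €15, Q* = 154; post-tax Q = 118; deadweight loss = €324.
Difference: €243 vs €324 → market B is larger by €81.

Market B, by €81.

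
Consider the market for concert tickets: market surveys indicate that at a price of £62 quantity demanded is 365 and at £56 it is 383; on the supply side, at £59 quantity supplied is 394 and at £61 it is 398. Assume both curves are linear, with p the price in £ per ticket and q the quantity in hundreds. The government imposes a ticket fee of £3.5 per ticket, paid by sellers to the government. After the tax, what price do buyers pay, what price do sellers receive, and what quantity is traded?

Demand slope: (383 − 365)/(56 − 62) = -3, so qd = 551 − 3p.
Supply slope: (398 − 394)/(61 − 59) = 2, so qs = 2p + 276.
Without the tax, 551 − 3p = 2p + 276 gives 5p = 275, so p* = £55 and q* = 386.
With the tax collected from sellers, supply shifts: qs = 2(p − 3.5) + 276.
New equilibrium: buyers pay £56.4, sellers receive £52.9, q = 381.8. (Wedge: pb − ps = 3.5.)
The less price-elastic side of the market bears the larger share of a per-unit tax.

Buyers pay £56.4; sellers receive £52.9; quantity = 381.8.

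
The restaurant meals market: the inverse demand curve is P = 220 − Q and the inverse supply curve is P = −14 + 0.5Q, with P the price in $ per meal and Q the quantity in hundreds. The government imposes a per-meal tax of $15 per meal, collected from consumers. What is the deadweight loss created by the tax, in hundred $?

Rewrite in direct form: Qd = 220 − P and Qs = 2P + 28.
Before the tax: set 220 − P = 2P + 28 → P* = $64, Q* = 156.
With the tax collected from consumers, demand (in seller-price terms) shifts: Qd = 220 − (P + 15).
Solving gives Q = 146 with consumers paying $74 and sellers receiving $59 (the $15 wedge).
Quantity falls by |ΔQ| = |156 − 146| = 10.
DWL = ½ · t · |ΔQ| = ½ · 15 · 10 = $75.

Deadweight loss = $75 hundred.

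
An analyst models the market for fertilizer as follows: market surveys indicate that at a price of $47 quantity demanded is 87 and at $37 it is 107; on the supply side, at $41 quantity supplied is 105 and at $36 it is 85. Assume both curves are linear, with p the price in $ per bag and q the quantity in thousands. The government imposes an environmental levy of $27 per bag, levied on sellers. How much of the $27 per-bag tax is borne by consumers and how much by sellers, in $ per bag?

Consumers bear $18 per bag; sellers bear $9 per bag.

Demand slope: (107 − 87)/(37 − 47) = -2, so qd = 181 − 2p.
Supply slope: (85 − 105)/(36 − 41) = 4, so qs = 4p − 59.
Before the tax: set 181 − 2p = 4p − 59 → p* = $40, q* = 101.
With the tax collected from sellers, supply shifts: qs = 4(p − 27) − 59.
Solving gives q = 65 with consumers paying $58 and sellers receiving $31 (the $27 wedge).
Burden on consumers: $18; on sellers: $9. (They sum to $27.)
The less price-elastic side of the market bears the larger share of a per-unit tax.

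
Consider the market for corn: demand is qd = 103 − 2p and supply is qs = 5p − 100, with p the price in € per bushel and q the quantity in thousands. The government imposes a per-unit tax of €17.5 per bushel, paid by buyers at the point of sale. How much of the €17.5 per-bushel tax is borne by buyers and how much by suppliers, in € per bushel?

Buyers bear €12.5 per bushel; suppliers bear €5 per bushel.

Before the tax: set 103 − 2p = 5p − 100 → p* = €29, q* = 45.
With the tax collected from buyers, demand (in seller-price terms) shifts: qd = 103 − 2(p + 17.5).
Solving gives q = 20 with buyers paying €41.5 and suppliers receiving €24 (the €17.5 wedge).
Burden on buyers: €12.5; on suppliers: €5. (They sum to €17.5.)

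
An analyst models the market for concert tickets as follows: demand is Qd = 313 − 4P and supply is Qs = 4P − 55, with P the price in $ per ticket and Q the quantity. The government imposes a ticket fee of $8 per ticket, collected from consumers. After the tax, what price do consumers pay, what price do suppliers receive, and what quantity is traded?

Consumers pay $50; suppliers receive $42; quantity = 113.

Before the tax: set 313 − 4P = 4P − 55 → P* = $46, Q* = 129.
With the tax collected from consumers, demand (in seller-price terms) shifts: Qd = 313 − 4(P + 8).
Solving gives Q = 113 with consumers paying $50 and suppliers receiving $42 (the $8 wedge).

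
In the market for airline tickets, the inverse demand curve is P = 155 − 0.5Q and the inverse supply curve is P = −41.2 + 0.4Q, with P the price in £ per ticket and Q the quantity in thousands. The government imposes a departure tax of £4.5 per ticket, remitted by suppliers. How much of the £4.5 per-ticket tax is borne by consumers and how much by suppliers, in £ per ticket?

Inverting to Q(P) form: Qd = 310 − 2P; Qs = 2.5P + 103.
Without the tax, 310 − 2P = 2.5P + 103 gives 4.5P = 207, so P* = £46 and Q* = 218.
With the tax collected from suppliers, supply shifts: Qs = 2.5(P − 4.5) + 103.
New equilibrium: consumers pay £48.5, suppliers receive £44, Q = 213. (Wedge: Pb − Ps = 4.5.)
Burden on consumers: £2.5; on suppliers: £2. (They sum to £4.5.)
The less price-elastic side of the market bears the larger share of a per-unit tax.

Consumers bear £2.5 per ticket; suppliers bear £2 per ticket.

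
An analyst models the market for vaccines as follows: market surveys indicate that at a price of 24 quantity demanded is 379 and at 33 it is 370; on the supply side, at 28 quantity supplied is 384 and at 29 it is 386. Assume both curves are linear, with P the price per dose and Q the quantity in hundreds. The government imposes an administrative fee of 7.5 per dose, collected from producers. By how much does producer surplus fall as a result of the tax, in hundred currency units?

Demand slope: (370 − 379)/(33 − 24) = -1, so Qd = 403 − P.
Supply slope: (386 − 384)/(29 − 28) = 2, so Qs = 2P + 328.
Without the tax, 403 − P = 2P + 328 gives 3P = 75, so P* = 25 and Q* = 378.
With the tax collected from producers, supply shifts: Qs = 2(P − 7.5) + 328.
Solving gives Q = 373 with consumers paying 30 and producers receiving 22.5 (the 7.5 wedge).
ΔPS is the trapezoid between Q = 373 and Q = 378 of height 2.5: ½ · (378 + 373) · 2.5 = 938.75.

Producer surplus falls by 938.75 hundred.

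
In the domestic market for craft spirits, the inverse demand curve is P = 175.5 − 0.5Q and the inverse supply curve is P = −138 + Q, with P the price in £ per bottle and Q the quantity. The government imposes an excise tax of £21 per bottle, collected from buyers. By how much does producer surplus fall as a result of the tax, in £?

Producer surplus falls by £2828.

Inverting to Q(P) form: Qd = 351 − 2P; Qs = P + 138.
Before the tax: set 351 − 2P = P + 138 → P* = £71, Q* = 209.
With the tax collected from buyers, demand (in seller-price terms) shifts: Qd = 351 − 2(P + 21).
Solving gives Q = 195 with buyers paying £78 and sellers receiving £57 (the £21 wedge).
ΔPS is the trapezoid between Q = 195 and Q = 209 of height £14: ½ · (209 + 195) · 14 = £2828.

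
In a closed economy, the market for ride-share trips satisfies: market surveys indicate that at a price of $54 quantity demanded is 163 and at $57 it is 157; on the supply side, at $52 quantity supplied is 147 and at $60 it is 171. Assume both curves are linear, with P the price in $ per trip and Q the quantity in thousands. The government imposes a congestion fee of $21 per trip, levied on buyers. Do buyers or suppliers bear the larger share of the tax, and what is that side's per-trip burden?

Buyers bear the larger share: $12.6 per trip.

Demand slope: (157 − 163)/(57 − 54) = -2, so Qd = 271 − 2P.
Supply slope: (171 − 147)/(60 − 52) = 3, so Qs = 3P − 9.
Without the tax, 271 − 2P = 3P − 9 gives 5P = 280, so P* = $56 and Q* = 159.
With the tax collected from buyers, demand (in seller-price terms) shifts: Qd = 271 − 2(P + 21).
New equilibrium: buyers pay $68.6, suppliers receive $47.6, Q = 133.8. (Wedge: Pb − Ps = 21.)
Per-trip burden: buyers $12.6, suppliers $8.4.
Buyers take the larger share because demand is less price-elastic here (demand slope 2 vs supply slope 3).
The less price-elastic side of the market bears the larger share of a per-unit tax.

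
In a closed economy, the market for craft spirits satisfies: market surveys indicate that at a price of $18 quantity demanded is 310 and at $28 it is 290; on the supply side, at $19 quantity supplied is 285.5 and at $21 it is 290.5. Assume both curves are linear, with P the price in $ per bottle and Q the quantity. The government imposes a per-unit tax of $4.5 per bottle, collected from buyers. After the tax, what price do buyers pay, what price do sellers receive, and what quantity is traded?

Buyers pay $26.5; sellers receive $22; quantity = 293.

Demand slope: (290 − 310)/(28 − 18) = -2, so Qd = 346 − 2P.
Supply slope: (290.5 − 285.5)/(21 − 19) = 2.5, so Qs = 2.5P + 238.
Without the tax, 346 − 2P = 2.5P + 238 gives 4.5P = 108, so P* = $24 and Q* = 298.
With the tax collected from buyers, demand (in seller-price terms) shifts: Qd = 346 − 2(P + 4.5).
Solving gives Q = 293 with buyers paying $26.5 and sellers receiving $22 (the $4.5 wedge).
The less price-elastic side of the market bears the larger share of a per-unit tax.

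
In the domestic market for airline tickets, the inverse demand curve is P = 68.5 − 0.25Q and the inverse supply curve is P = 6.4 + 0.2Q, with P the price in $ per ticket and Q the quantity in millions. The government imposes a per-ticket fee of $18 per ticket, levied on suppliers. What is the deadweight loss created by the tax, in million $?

Rewrite in direct form: Qd = 274 − 4P and Qs = 5P − 32.
Without the tax, 274 − 4P = 5P − 32 gives 9P = 306, so P* = $34 and Q* = 138.
With the tax collected from suppliers, supply shifts: Qs = 5(P − 18) − 32.
New equilibrium: consumers pay $44, suppliers receive $26, Q = 98. (Wedge: Pb − Ps = 18.)
Quantity falls by |ΔQ| = |138 − 98| = 40.
DWL = ½ · t · |ΔQ| = ½ · 18 · 40 = $360.

Deadweight loss = $360 million.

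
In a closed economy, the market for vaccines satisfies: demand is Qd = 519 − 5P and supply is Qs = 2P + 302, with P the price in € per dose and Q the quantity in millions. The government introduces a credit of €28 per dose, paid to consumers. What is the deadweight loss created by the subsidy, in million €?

Before the subsidy: set 519 − 5P = 2P + 302 → P* = €31, Q* = 364.
With a per-unit subsidy paid to consumers, each effectively pays P − 28, so demand becomes Qd = 519 − 5(P − 28).
Solving gives Q = 404 with consumers paying €23 and producers receiving €51 (the €28 wedge).
Quantity rises by |ΔQ| = |364 − 404| = 40.
DWL = ½ · t · |ΔQ| = ½ · 28 · 40 = €560.

Deadweight loss = €560 million.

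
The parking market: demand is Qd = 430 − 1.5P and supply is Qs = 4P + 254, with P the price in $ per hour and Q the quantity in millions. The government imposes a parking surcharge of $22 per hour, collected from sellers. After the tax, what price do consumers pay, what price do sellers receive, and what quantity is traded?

Before the tax: set 430 − 1.5P = 4P + 254 → P* = $32, Q* = 382.
With the tax collected from sellers, supply shifts: Qs = 4(P − 22) + 254.
Solving gives Q = 358 with consumers paying $48 and sellers receiving $26 (the $22 wedge).
The less price-elastic side of the market bears the larger share of a per-unit tax.

Consumers pay $48; sellers receive $26; quantity = 358.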